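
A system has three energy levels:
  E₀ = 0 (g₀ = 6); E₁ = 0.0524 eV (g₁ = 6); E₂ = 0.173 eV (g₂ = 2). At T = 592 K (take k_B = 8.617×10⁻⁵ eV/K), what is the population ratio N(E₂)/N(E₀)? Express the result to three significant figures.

k_BT = 8.617×10⁻⁵ × 592 K = 0.051013 eV.
n₂/n₀ = (g₂/g₀) exp[−(E₂−E₀)/kT] = (2/6) × exp(−(0.173 eV)/(0.051013 eV)) = (2/6) × exp(-3.3913) = 0.0112.

0.0112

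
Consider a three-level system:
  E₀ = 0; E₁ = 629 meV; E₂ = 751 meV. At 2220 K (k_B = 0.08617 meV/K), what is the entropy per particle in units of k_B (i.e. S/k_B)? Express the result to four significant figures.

0.2448

k_BT = 0.08617 × 2220 K = 191.297 meV.
Eᵢ/kT = 0, 3.28808, 3.92583.
Z = Σ e^(−Eᵢ/kT) = e^(−0) + e^(−3.28808) + e^(−3.92583) = 1.00000 + 0.0373254 + 0.0197258 = 1.05705.
⟨E⟩ = Σ EᵢPᵢ = 36.2251 meV.
S/k_B = ln Z + ⟨E⟩/kT = ln(1.05705) + 36.2251/191.297 = 0.0554820 + 0.189366 = 0.2448.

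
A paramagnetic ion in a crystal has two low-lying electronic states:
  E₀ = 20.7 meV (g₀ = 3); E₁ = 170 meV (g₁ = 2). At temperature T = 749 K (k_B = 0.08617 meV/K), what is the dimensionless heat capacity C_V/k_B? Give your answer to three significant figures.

k_BT = 0.08617 × 749 K = 64.541 meV.
Eᵢ/kT = 0.32073, 2.6340.
Z = Σ gᵢe^(−Eᵢ/kT) = 3·e^(−0.32073) + 2·e^(−2.6340) = 2.1769 + 0.14358 = 2.3205.
⟨E⟩ = 29.938 meV, ⟨E²⟩ = 2190.1 meV².
C_V/k_B = (⟨E²⟩ − ⟨E⟩²)/(kT)² = (2190.1 − 896.28)/4165.5 = 0.311.

0.311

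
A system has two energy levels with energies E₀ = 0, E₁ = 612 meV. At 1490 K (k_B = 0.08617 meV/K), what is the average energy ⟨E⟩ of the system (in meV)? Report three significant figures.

5.16 meV

k_BT = 0.08617 × 1490 K = 128.39 meV.
Eᵢ/kT = 0, 4.7667.
Z = Σ e^(−Eᵢ/kT) = e^(−0) + e^(−4.7667) = 1.0000 + 0.0085084 = 1.0085.
⟨E⟩ = Σ Eᵢ e^(−Eᵢ/kT) / Z = (0·1.0000 + 612·0.0085084) / 1.0085 = 5.16 meV.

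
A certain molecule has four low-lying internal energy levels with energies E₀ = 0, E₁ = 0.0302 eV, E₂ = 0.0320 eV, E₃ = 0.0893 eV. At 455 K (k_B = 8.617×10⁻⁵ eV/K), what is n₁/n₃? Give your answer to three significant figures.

4.51

k_BT = 8.617×10⁻⁵ × 455 K = 0.039207 eV.
n₁/n₃ = exp[−(E₁−E₃)/kT] = exp(−(-0.0591 eV)/(0.039207 eV)) = exp(1.5074) = 4.51.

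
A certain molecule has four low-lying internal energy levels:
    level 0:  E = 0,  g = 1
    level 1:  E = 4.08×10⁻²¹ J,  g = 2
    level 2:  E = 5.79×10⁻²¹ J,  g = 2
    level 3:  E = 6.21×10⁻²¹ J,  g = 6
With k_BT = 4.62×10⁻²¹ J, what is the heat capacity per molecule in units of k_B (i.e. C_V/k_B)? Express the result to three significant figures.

Eᵢ/kT = 0, 0.88312, 1.2532, 1.3442.
Z = Σ gᵢe^(−Eᵢ/kT) = 1·e^(−0) + 2·e^(−0.88312) + 2·e^(−1.2532) + 6·e^(−1.3442) = 1.0000 + 0.82698 + 0.57118 + 1.5645 = 3.9627.
⟨E⟩ = 4.1378, ⟨E²⟩ = 23.531.
C_V/k_B = (⟨E²⟩ − ⟨E⟩²)/(kT)² = (23.531 − 17.121)/21.344 = 0.300.

0.300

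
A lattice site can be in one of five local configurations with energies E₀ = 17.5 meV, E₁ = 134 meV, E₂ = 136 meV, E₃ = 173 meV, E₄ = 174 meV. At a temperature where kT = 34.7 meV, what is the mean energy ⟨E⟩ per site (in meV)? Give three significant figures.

28.0 meV

Eᵢ/kT = 0.50432, 3.8617, 3.9193, 4.9856, 5.0144.
Z = Σ e^(−Eᵢ/kT) = e^(−0.50432) + e^(−3.8617) + e^(−3.9193) + e^(−4.9856) + e^(−5.0144) = 0.60392 + 0.021032 + 0.019855 + 0.0068357 + 0.0066416 = 0.65828.
⟨E⟩ = Σ Eᵢ e^(−Eᵢ/kT) / Z = (17.5·0.60392 + 134·0.021032 + 136·0.019855 + 173·0.0068357 + 174·0.0066416) / 0.65828 = 28.0 meV.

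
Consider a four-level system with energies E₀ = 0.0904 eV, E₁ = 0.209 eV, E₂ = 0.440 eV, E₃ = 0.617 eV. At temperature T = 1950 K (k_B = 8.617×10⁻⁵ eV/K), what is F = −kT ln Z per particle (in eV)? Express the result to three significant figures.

k_BT = 8.617×10⁻⁵ × 1950 K = 0.16803 eV.
Eᵢ/kT = 0.53800, 1.2438, 2.6186, 3.6720.
Z = Σ e^(−Eᵢ/kT) = e^(−0.53800) + e^(−1.2438) + e^(−2.6186) + e^(−3.6720) = 0.58391 + 0.28829 + 0.072905 + 0.025426 = 0.97053.
F = −kT ln Z = −0.16803 × ln(0.97053) = −0.16803 × -0.029913 = 0.00503 eV.

0.00503 eV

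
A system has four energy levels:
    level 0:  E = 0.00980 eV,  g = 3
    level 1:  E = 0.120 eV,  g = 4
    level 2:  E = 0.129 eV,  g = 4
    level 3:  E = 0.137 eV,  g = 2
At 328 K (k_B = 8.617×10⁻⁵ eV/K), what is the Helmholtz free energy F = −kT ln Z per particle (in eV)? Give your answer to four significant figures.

k_BT = 8.617×10⁻⁵ × 328 K = 0.0282638 eV.
Eᵢ/kT = 0.346733, 4.24571, 4.56414, 4.84719.
Z = Σ gᵢe^(−Eᵢ/kT) = 3·e^(−0.346733) + 4·e^(−4.24571) + 4·e^(−4.56414) + 2·e^(−4.84719) = 2.12098 + 0.0573022 + 0.0416753 + 0.0157008 = 2.23566.
F = −kT ln Z = −0.0282638 × ln(2.23566) = −0.0282638 × 0.804536 = -0.02274 eV.

-0.02274 eV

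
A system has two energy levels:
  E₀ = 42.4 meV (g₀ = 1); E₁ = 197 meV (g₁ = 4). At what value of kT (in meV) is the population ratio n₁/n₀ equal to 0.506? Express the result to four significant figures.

74.78 meV

n₁/n₀ = (g₁/g₀) exp[−(E₁−E₀)/kT] = 0.506.
⇒ (E₁−E₀)/kT = ln((4/1)/0.506) = ln(7.90514) = 2.06751.
kT = 154.6 meV / 2.06751 = 74.78 meV.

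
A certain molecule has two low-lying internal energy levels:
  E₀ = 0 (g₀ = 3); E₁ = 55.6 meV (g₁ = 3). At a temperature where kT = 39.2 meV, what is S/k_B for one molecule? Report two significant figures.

Eᵢ/kT = 0, 1.418.
Z = Σ gᵢe^(−Eᵢ/kT) = 3·e^(−0) + 3·e^(−1.418) = 3.000 + 0.7266 = 3.727.
⟨E⟩ = Σ EᵢPᵢ = 10.84 meV.
S/k_B = ln Z + ⟨E⟩/kT = ln(3.727) + 10.84/39.2 = 1.316 + 0.2765 = 1.6.

1.6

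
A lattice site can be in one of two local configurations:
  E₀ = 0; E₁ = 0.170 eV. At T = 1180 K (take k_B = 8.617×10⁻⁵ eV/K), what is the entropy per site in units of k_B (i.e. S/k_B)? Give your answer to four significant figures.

k_BT = 8.617×10⁻⁵ × 1180 K = 0.101681 eV.
Eᵢ/kT = 0, 1.67190.
Z = Σ e^(−Eᵢ/kT) = e^(−0) + e^(−1.67190) = 1.00000 + 0.187890 = 1.18789.
⟨E⟩ = Σ EᵢPᵢ = 0.0268891 eV.
S/k_B = ln Z + ⟨E⟩/kT = ln(1.18789) + 0.0268891/0.101681 = 0.172179 + 0.264446 = 0.4366.

0.4366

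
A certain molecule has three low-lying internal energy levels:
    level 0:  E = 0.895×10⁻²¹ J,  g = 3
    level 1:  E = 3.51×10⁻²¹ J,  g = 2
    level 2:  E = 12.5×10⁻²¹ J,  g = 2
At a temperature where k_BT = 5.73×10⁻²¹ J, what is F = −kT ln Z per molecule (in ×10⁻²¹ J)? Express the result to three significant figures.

-7.76 ×10⁻²¹ J

Eᵢ/kT = 0.15620, 0.61257, 2.1815.
Z = Σ gᵢe^(−Eᵢ/kT) = 3·e^(−0.15620) + 2·e^(−0.61257) + 2·e^(−2.1815) = 2.5662 + 1.0839 + 0.22574 = 3.8758.
F = −kT ln Z = −5.73 × ln(3.8758) = −5.73 × 1.3548 = -7.76 ×10⁻²¹ J.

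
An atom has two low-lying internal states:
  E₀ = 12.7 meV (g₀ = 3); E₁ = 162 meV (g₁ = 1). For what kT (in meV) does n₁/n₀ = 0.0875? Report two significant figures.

110 meV

n₁/n₀ = (g₁/g₀) exp[−(E₁−E₀)/kT] = 0.0875.
⇒ (E₁−E₀)/kT = ln((1/3)/0.0875) = ln(3.810) = 1.338.
kT = 149.3 meV / 1.338 = 110 meV.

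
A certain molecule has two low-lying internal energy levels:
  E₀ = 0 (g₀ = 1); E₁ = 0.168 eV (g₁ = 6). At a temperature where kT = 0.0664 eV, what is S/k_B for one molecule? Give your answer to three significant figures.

Eᵢ/kT = 0, 2.5301.
Z = Σ gᵢe^(−Eᵢ/kT) = 1·e^(−0) + 6·e^(−2.5301) = 1.0000 + 0.47791 = 1.4779.
⟨E⟩ = Σ EᵢPᵢ = 0.054326 eV.
S/k_B = ln Z + ⟨E⟩/kT = ln(1.4779) + 0.054326/0.0664 = 0.39062 + 0.81816 = 1.21.

1.21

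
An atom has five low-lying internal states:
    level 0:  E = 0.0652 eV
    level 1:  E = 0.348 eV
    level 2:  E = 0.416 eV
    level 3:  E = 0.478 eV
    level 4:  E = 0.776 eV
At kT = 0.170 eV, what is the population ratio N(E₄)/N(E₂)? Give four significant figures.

n₄/n₂ = exp[−(E₄−E₂)/kT] = exp(−(0.360 eV)/(0.170 eV)) = exp(-2.11765) = 0.1203.

0.1203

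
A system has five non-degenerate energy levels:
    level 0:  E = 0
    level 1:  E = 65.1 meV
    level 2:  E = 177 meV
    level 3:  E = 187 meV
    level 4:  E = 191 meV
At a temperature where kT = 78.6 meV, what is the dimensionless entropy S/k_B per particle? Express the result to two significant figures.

Eᵢ/kT = 0, 0.8282, 2.252, 2.379, 2.430.
Z = Σ e^(−Eᵢ/kT) = e^(−0) + e^(−0.8282) + e^(−2.252) + e^(−2.379) + e^(−2.430) = 1.000 + 0.4368 + 0.1052 + 0.09264 + 0.08804 = 1.723.
⟨E⟩ = Σ EᵢPᵢ = 47.12 meV.
S/k_B = ln Z + ⟨E⟩/kT = ln(1.723) + 47.12/78.6 = 0.5441 + 0.5995 = 1.1.

1.1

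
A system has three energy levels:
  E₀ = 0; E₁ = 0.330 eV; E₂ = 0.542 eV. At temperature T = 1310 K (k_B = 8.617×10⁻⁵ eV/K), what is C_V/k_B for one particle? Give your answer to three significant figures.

0.577

k_BT = 8.617×10⁻⁵ × 1310 K = 0.11288 eV.
Eᵢ/kT = 0, 2.9235, 4.8016.
Z = Σ e^(−Eᵢ/kT) = e^(−0) + e^(−2.9235) + e^(−4.8016) = 1.0000 + 0.053745 + 0.0082166 = 1.0620.
⟨E⟩ = 0.020894 eV, ⟨E²⟩ = 0.0077840 eV².
C_V/k_B = (⟨E²⟩ − ⟨E⟩²)/(kT)² = (0.0077840 − 0.00043656)/0.012742 = 0.577.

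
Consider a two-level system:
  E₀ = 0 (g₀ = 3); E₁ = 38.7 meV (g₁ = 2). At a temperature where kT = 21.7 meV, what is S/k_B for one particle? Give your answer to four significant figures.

Eᵢ/kT = 0, 1.78341.
Z = Σ gᵢe^(−Eᵢ/kT) = 3·e^(−0) + 2·e^(−1.78341) = 3.00000 + 0.336128 = 3.33613.
⟨E⟩ = Σ EᵢPᵢ = 3.89917 meV.
S/k_B = ln Z + ⟨E⟩/kT = ln(3.33613) + 3.89917/21.7 = 1.20481 + 0.179685 = 1.384.

1.384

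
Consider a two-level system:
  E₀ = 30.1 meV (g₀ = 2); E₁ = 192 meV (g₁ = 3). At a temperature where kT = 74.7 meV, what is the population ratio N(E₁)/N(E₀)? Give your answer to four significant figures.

0.1717

n₁/n₀ = (g₁/g₀) exp[−(E₁−E₀)/kT] = (3/2) × exp(−(161.9 meV)/(74.7 meV)) = (3/2) × exp(-2.16734) = 0.1717.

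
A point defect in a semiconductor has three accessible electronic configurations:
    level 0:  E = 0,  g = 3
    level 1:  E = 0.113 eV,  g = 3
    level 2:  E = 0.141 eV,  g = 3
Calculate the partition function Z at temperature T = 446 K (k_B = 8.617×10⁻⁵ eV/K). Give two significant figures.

Z = 3.2

k_BT = 8.617×10⁻⁵ × 446 K = 0.03843 eV.
Eᵢ/kT = 0, 2.940, 3.669.
Z = Σ gᵢe^(−Eᵢ/kT) = 3·e^(−0) + 3·e^(−2.940) + 3·e^(−3.669) = 3.000 + 0.1586 + 0.07651 = 3.235.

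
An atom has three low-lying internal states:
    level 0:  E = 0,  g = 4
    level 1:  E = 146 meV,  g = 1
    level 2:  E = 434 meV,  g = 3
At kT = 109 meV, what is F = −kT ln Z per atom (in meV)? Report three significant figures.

Eᵢ/kT = 0, 1.3394, 3.9817.
Z = Σ gᵢe^(−Eᵢ/kT) = 4·e^(−0) + 1·e^(−1.3394) + 3·e^(−3.9817) = 4.0000 + 0.26200 + 0.055962 = 4.3180.
F = −kT ln Z = −109 × ln(4.3180) = −109 × 1.4628 = -159 meV.

-159 meV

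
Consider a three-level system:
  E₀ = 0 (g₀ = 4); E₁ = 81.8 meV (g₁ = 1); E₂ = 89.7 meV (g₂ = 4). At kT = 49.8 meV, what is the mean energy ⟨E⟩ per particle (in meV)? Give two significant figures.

15 meV

Eᵢ/kT = 0, 1.643, 1.801.
Z = Σ gᵢe^(−Eᵢ/kT) = 4·e^(−0) + 1·e^(−1.643) + 4·e^(−1.801) = 4.000 + 0.1934 + 0.6605 = 4.854.
⟨E⟩ = Σ Eᵢ gᵢe^(−Eᵢ/kT) / Z = (0·4.000 + 81.8·0.1934 + 89.7·0.6605) / 4.854 = 15 meV.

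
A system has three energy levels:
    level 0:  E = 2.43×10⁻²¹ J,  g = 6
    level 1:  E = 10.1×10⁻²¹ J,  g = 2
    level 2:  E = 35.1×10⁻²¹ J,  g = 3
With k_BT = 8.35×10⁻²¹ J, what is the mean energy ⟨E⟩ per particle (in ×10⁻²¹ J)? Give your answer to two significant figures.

Eᵢ/kT = 0.2910, 1.210, 4.204.
Z = Σ gᵢe^(−Eᵢ/kT) = 6·e^(−0.2910) + 2·e^(−1.210) + 3·e^(−4.204) = 4.485 + 0.5964 + 0.04481 = 5.126.
⟨E⟩ = Σ Eᵢ gᵢe^(−Eᵢ/kT) / Z = (2.43·4.485 + 10.1·0.5964 + 35.1·0.04481) / 5.126 = 3.6 ×10⁻²¹ J.

3.6 ×10⁻²¹ J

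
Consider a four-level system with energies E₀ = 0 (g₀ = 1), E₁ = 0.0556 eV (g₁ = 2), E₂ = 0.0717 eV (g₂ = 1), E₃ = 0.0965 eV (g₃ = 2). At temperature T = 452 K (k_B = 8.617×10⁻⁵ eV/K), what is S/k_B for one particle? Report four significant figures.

k_BT = 8.617×10⁻⁵ × 452 K = 0.0389488 eV.
Eᵢ/kT = 0, 1.42752, 1.84088, 2.47761.
Z = Σ gᵢe^(−Eᵢ/kT) = 1·e^(−0) + 2·e^(−1.42752) + 1·e^(−1.84088) + 2·e^(−2.47761) = 1.00000 + 0.479806 + 0.158678 + 0.167887 = 1.80637.
⟨E⟩ = Σ EᵢPᵢ = 0.0300357 eV.
S/k_B = ln Z + ⟨E⟩/kT = ln(1.80637) + 0.0300357/0.0389488 = 0.591319 + 0.771159 = 1.362.

1.362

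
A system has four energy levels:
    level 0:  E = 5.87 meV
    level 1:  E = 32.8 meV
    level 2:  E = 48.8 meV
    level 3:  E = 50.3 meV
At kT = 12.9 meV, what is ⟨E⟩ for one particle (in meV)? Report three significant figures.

11.2 meV

Eᵢ/kT = 0.45504, 2.5426, 3.7829, 3.8992.
Z = Σ e^(−Eᵢ/kT) = e^(−0.45504) + e^(−2.5426) + e^(−3.7829) + e^(−3.8992) = 0.63442 + 0.078662 + 0.022757 + 0.020258 = 0.75610.
⟨E⟩ = Σ Eᵢ e^(−Eᵢ/kT) / Z = (5.87·0.63442 + 32.8·0.078662 + 48.8·0.022757 + 50.3·0.020258) / 0.75610 = 11.2 meV.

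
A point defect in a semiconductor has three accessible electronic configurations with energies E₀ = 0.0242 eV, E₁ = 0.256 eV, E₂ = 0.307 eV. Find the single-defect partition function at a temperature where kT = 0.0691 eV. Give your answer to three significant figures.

Eᵢ/kT = 0.35022, 3.7048, 4.4428.
Z = Σ e^(−Eᵢ/kT) = e^(−0.35022) + e^(−3.7048) + e^(−4.4428) = 0.70453 + 0.024605 + 0.011763 = 0.74090.

Z = 0.741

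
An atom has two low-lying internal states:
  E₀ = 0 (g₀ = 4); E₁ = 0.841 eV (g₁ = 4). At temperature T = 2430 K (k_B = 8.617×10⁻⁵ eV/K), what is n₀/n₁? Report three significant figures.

55.5

k_BT = 8.617×10⁻⁵ × 2430 K = 0.20939 eV.
n₀/n₁ = (g₀/g₁) exp[−(E₀−E₁)/kT] = (4/4) × exp(−(-0.841 eV)/(0.20939 eV)) = (4/4) × exp(4.0164) = 55.5.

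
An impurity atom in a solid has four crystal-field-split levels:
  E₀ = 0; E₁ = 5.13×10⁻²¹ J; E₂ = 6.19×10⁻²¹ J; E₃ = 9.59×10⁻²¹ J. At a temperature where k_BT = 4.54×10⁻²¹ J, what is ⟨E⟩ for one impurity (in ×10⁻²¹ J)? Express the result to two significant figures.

2.6 ×10⁻²¹ J

Eᵢ/kT = 0, 1.130, 1.363, 2.112.
Z = Σ e^(−Eᵢ/kT) = e^(−0) + e^(−1.130) + e^(−1.363) + e^(−2.112) = 1.000 + 0.3230 + 0.2559 + 0.1210 = 1.700.
⟨E⟩ = Σ Eᵢ e^(−Eᵢ/kT) / Z = (0·1.000 + 5.13·0.3230 + 6.19·0.2559 + 9.59·0.1210) / 1.700 = 2.6 ×10⁻²¹ J.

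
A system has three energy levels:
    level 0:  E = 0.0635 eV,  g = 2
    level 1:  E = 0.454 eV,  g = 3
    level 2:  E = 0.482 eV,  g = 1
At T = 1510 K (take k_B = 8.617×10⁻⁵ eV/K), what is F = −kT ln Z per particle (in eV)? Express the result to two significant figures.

-0.038 eV

k_BT = 8.617×10⁻⁵ × 1510 K = 0.1301 eV.
Eᵢ/kT = 0.4881, 3.490, 3.705.
Z = Σ gᵢe^(−Eᵢ/kT) = 2·e^(−0.4881) + 3·e^(−3.490) + 1·e^(−3.705) = 1.228 + 0.09150 + 0.02460 = 1.344.
F = −kT ln Z = −0.1301 × ln(1.344) = −0.1301 × 0.2957 = -0.038 eV.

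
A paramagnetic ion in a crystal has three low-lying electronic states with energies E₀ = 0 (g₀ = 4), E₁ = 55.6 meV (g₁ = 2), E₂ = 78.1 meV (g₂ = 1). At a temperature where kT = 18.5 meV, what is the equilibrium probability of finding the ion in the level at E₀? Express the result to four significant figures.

Eᵢ/kT = 0, 3.00541, 4.22162.
Z = Σ gᵢe^(−Eᵢ/kT) = 4·e^(−0) + 2·e^(−3.00541) + 1·e^(−4.22162) = 4.00000 + 0.0990369 + 0.0146749 = 4.11371.
P₀ = g₀ e^(−E₀/kT) / Z = 4.00000/4.11371 = 0.9724.

0.9724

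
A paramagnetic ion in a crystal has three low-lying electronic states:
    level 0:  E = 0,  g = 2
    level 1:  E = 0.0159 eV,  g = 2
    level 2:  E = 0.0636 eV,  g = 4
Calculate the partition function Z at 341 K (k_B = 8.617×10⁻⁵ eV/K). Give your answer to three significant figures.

k_BT = 8.617×10⁻⁵ × 341 K = 0.029384 eV.
Eᵢ/kT = 0, 0.54111, 2.1644.
Z = Σ gᵢe^(−Eᵢ/kT) = 2·e^(−0) + 2·e^(−0.54111) + 4·e^(−2.1644) = 2.0000 + 1.1642 + 0.45928 = 3.6235.

Z = 3.62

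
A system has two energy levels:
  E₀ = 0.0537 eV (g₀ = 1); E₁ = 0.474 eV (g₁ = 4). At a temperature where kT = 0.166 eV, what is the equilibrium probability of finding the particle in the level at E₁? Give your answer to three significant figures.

Eᵢ/kT = 0.32349, 2.8554.
Z = Σ gᵢe^(−Eᵢ/kT) = 1·e^(−0.32349) + 4·e^(−2.8554) = 0.72362 + 0.23013 = 0.95375.
P₁ = g₁ e^(−E₁/kT) / Z = 0.23013/0.95375 = 0.241.

0.241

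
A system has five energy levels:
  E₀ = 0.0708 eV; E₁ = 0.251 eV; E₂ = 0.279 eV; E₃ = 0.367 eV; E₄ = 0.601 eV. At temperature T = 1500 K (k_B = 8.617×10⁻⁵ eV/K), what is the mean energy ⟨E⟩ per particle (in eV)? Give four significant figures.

0.1507 eV

k_BT = 8.617×10⁻⁵ × 1500 K = 0.129255 eV.
Eᵢ/kT = 0.547754, 1.94190, 2.15852, 2.83935, 4.64972.
Z = Σ e^(−Eᵢ/kT) = e^(−0.547754) + e^(−1.94190) + e^(−2.15852) + e^(−2.83935) + e^(−4.64972) = 0.578247 + 0.143431 + 0.115496 + 0.0584637 + 0.00956428 = 0.905202.
⟨E⟩ = Σ Eᵢ e^(−Eᵢ/kT) / Z = (0.0708·0.578247 + 0.251·0.143431 + 0.279·0.115496 + 0.367·0.0584637 + 0.601·0.00956428) / 0.905202 = 0.1507 eV.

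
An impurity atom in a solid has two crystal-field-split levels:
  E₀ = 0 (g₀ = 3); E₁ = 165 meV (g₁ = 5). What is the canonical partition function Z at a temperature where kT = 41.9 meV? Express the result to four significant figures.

Eᵢ/kT = 0, 3.93795.
Z = Σ gᵢe^(−Eᵢ/kT) = 3·e^(−0) + 5·e^(−3.93795) = 3.00000 + 0.0974406 = 3.09744.

Z = 3.097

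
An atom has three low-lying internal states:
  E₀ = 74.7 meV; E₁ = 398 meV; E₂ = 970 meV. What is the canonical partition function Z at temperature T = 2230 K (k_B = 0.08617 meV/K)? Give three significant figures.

Z = 0.810

k_BT = 0.08617 × 2230 K = 192.16 meV.
Eᵢ/kT = 0.38874, 2.0712, 5.0479.
Z = Σ e^(−Eᵢ/kT) = e^(−0.38874) + e^(−2.0712) + e^(−5.0479) = 0.67791 + 0.12603 + 0.0064228 = 0.81036.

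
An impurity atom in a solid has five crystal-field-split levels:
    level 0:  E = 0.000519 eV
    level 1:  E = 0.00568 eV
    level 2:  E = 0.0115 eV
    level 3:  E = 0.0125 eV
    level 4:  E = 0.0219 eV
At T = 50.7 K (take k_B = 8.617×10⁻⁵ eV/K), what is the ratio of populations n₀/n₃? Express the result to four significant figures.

k_BT = 8.617×10⁻⁵ × 50.7 K = 0.00436882 eV.
n₀/n₃ = exp[−(E₀−E₃)/kT] = exp(−(-0.011981 eV)/(0.00436882 eV)) = exp(2.74239) = 15.52.

15.52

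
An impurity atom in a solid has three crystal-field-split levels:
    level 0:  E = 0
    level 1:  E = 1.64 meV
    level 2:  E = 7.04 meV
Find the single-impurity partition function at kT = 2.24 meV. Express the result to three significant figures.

Z = 1.52

Eᵢ/kT = 0, 0.73214, 3.1429.
Z = Σ e^(−Eᵢ/kT) = e^(−0) + e^(−0.73214) + e^(−3.1429) = 1.0000 + 0.48088 + 0.043157 = 1.5240.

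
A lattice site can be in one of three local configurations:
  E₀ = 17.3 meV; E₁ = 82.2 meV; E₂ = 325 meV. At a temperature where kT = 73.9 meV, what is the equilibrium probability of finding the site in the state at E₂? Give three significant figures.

Eᵢ/kT = 0.23410, 1.1123, 4.3978.
Z = Σ e^(−Eᵢ/kT) = e^(−0.23410) + e^(−1.1123) + e^(−4.3978) = 0.79128 + 0.32880 + 0.012304 = 1.1324.
P₂ = e^(−E₂/kT) / Z = 0.012304/1.1324 = 0.0109.

0.0109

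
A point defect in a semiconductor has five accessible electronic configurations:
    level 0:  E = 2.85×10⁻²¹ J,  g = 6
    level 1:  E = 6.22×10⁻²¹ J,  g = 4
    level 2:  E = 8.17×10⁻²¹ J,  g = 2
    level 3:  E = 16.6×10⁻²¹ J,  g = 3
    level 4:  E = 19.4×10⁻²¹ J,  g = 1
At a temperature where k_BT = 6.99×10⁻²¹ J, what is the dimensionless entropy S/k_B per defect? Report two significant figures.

Eᵢ/kT = 0.4077, 0.8898, 1.169, 2.375, 2.775.
Z = Σ gᵢe^(−Eᵢ/kT) = 6·e^(−0.4077) + 4·e^(−0.8898) + 2·e^(−1.169) + 3·e^(−2.375) + 1·e^(−2.775) = 3.991 + 1.643 + 0.6214 + 0.2790 + 0.06235 = 6.597.
⟨E⟩ = Σ EᵢPᵢ = 4.928 ×10⁻²¹ J.
S/k_B = ln Z + ⟨E⟩/kT = ln(6.597) + 4.928/6.99 = 1.887 + 0.7050 = 2.6.

2.6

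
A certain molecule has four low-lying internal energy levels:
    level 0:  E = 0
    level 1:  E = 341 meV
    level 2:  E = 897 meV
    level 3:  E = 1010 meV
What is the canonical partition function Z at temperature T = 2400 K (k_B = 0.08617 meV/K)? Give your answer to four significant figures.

k_BT = 0.08617 × 2400 K = 206.808 meV.
Eᵢ/kT = 0, 1.64887, 4.33736, 4.88376.
Z = Σ e^(−Eᵢ/kT) = e^(−0) + e^(−1.64887) + e^(−4.33736) + e^(−4.88376) = 1.00000 + 0.192267 + 0.0130710 + 0.00756850 = 1.21291.

Z = 1.213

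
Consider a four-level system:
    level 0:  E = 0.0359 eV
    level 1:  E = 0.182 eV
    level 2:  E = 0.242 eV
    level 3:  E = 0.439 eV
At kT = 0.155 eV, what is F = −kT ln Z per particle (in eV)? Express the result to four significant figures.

Eᵢ/kT = 0.231613, 1.17419, 1.56129, 2.83226.
Z = Σ e^(−Eᵢ/kT) = e^(−0.231613) + e^(−1.17419) + e^(−1.56129) + e^(−2.83226) = 0.793253 + 0.309069 + 0.209865 + 0.0588796 = 1.37107.
F = −kT ln Z = −0.155 × ln(1.37107) = −0.155 × 0.315591 = -0.04892 eV.

-0.04892 eV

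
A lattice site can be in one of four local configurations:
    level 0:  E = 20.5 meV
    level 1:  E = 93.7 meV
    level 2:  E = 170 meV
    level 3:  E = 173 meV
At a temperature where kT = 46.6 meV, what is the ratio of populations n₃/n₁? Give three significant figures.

n₃/n₁ = exp[−(E₃−E₁)/kT] = exp(−(79.3 meV)/(46.6 meV)) = exp(-1.7017) = 0.182.

0.182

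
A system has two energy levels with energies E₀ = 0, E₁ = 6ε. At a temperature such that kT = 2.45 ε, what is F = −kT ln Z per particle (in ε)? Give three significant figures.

Eᵢ/kT = 0, 2.4490.
Z = Σ e^(−Eᵢ/kT) = e^(−0) + e^(−2.4490) = 1.0000 + 0.086380 = 1.0864.
F = −kT ln Z = −2.45 × ln(1.0864) = −2.45 × 0.082869 = -0.203 ε.

-0.203 ε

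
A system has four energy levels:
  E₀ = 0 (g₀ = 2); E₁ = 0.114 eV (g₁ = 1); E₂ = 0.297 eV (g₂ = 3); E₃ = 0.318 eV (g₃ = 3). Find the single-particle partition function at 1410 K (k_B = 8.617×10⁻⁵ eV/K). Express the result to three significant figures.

k_BT = 8.617×10⁻⁵ × 1410 K = 0.12150 eV.
Eᵢ/kT = 0, 0.93827, 2.4444, 2.6173.
Z = Σ gᵢe^(−Eᵢ/kT) = 2·e^(−0) + 1·e^(−0.93827) + 3·e^(−2.4444) + 3·e^(−2.6173) = 2.0000 + 0.39130 + 0.26033 + 0.21900 = 2.8706.

Z = 2.87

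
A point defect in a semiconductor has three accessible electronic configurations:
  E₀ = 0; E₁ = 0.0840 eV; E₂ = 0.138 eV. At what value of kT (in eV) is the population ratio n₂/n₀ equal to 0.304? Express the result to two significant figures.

0.12 eV

n₂/n₀ = exp[−(E₂−E₀)/kT] = 0.304.
⇒ (E₂−E₀)/kT = ln(1/0.304) = ln(3.289) = 1.191.
kT = 0.138 eV / 1.191 = 0.12 eV.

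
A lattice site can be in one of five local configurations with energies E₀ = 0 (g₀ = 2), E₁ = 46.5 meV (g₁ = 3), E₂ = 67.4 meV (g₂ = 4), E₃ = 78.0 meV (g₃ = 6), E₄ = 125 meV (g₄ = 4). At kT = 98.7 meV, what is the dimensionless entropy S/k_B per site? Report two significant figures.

2.9

Eᵢ/kT = 0, 0.4711, 0.6829, 0.7903, 1.266.
Z = Σ gᵢe^(−Eᵢ/kT) = 2·e^(−0) + 3·e^(−0.4711) + 4·e^(−0.6829) + 6·e^(−0.7903) + 4·e^(−1.266) = 2.000 + 1.873 + 2.021 + 2.722 + 1.128 = 9.744.
⟨E⟩ = Σ EᵢPᵢ = 59.18 meV.
S/k_B = ln Z + ⟨E⟩/kT = ln(9.744) + 59.18/98.7 = 2.277 + 0.5996 = 2.9.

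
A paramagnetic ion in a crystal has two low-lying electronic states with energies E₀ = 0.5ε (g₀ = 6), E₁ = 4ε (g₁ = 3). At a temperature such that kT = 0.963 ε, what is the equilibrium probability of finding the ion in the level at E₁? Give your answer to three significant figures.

Eᵢ/kT = 0.51921, 4.1537.
Z = Σ gᵢe^(−Eᵢ/kT) = 6·e^(−0.51921) + 3·e^(−4.1537) = 3.5699 + 0.047119 = 3.6170.
P₁ = g₁ e^(−E₁/kT) / Z = 0.047119/3.6170 = 0.0130.

0.0130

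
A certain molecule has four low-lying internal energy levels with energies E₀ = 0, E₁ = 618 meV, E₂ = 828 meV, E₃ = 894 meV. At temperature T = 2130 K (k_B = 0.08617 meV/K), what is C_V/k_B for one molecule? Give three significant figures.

k_BT = 0.08617 × 2130 K = 183.54 meV.
Eᵢ/kT = 0, 3.3671, 4.5113, 4.8709.
Z = Σ e^(−Eᵢ/kT) = e^(−0) + e^(−3.3671) + e^(−4.5113) + e^(−4.8709) = 1.0000 + 0.034490 + 0.010984 + 0.0076665 = 1.0531.
⟨E⟩ = 35.385 meV, ⟨E²⟩ = 25478 meV².
C_V/k_B = (⟨E²⟩ − ⟨E⟩²)/(kT)² = (25478 − 1252.1)/33687 = 0.719.

0.719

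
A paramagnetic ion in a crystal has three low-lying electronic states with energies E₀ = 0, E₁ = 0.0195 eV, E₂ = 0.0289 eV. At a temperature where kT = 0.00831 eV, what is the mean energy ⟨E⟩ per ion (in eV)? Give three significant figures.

0.00245 eV

Eᵢ/kT = 0, 2.3466, 3.4777.
Z = Σ e^(−Eᵢ/kT) = e^(−0) + e^(−2.3466) + e^(−3.4777) = 1.0000 + 0.095694 + 0.030878 = 1.1266.
⟨E⟩ = Σ Eᵢ e^(−Eᵢ/kT) / Z = (0·1.0000 + 0.0195·0.095694 + 0.0289·0.030878) / 1.1266 = 0.00245 eV.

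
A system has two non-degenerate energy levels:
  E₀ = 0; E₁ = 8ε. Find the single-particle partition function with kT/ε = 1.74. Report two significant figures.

Z = 1.0

Eᵢ/kT = 0, 4.598.
Z = Σ e^(−Eᵢ/kT) = e^(−0) + e^(−4.598) = 1.000 + 0.01007 = 1.010.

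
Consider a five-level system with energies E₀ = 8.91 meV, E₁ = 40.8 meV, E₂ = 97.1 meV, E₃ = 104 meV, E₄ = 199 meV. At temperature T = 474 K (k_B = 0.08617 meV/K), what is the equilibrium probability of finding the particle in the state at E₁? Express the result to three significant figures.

0.273

k_BT = 0.08617 × 474 K = 40.845 meV.
Eᵢ/kT = 0.21814, 0.99890, 2.3773, 2.5462, 4.8721.
Z = Σ e^(−Eᵢ/kT) = e^(−0.21814) + e^(−0.99890) + e^(−2.3773) + e^(−2.5462) + e^(−4.8721) = 0.80401 + 0.36828 + 0.092801 + 0.078379 + 0.0076573 = 1.3511.
P₁ = e^(−E₁/kT) / Z = 0.36828/1.3511 = 0.273.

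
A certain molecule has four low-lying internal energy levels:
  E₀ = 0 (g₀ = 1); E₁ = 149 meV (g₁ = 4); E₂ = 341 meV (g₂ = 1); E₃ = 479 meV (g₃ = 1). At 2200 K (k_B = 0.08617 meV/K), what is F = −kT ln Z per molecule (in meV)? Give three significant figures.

k_BT = 0.08617 × 2200 K = 189.57 meV.
Eᵢ/kT = 0, 0.78599, 1.7988, 2.5268.
Z = Σ gᵢe^(−Eᵢ/kT) = 1·e^(−0) + 4·e^(−0.78599) + 1·e^(−1.7988) + 1·e^(−2.5268) = 1.0000 + 1.8227 + 0.16550 + 0.079914 = 3.0681.
F = −kT ln Z = −189.57 × ln(3.0681) = −189.57 × 1.1211 = -213 meV.

-213 meV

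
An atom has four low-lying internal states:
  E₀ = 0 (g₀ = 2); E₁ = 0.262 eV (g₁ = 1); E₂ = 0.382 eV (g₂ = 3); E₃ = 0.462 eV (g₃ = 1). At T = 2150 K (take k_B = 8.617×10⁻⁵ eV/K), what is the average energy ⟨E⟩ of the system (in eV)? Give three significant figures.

0.0915 eV

k_BT = 8.617×10⁻⁵ × 2150 K = 0.18527 eV.
Eᵢ/kT = 0, 1.4142, 2.0619, 2.4937.
Z = Σ gᵢe^(−Eᵢ/kT) = 2·e^(−0) + 1·e^(−1.4142) + 3·e^(−2.0619) + 1·e^(−2.4937) = 2.0000 + 0.24312 + 0.38164 + 0.082604 = 2.7074.
⟨E⟩ = Σ Eᵢ gᵢe^(−Eᵢ/kT) / Z = (0·2.0000 + 0.262·0.24312 + 0.382·0.38164 + 0.462·0.082604) / 2.7074 = 0.0915 eV.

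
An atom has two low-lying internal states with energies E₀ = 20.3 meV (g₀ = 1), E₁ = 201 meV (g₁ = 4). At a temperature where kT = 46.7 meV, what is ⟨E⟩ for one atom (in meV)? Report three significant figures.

34.2 meV

Eᵢ/kT = 0.43469, 4.3041.
Z = Σ gᵢe^(−Eᵢ/kT) = 1·e^(−0.43469) + 4·e^(−4.3041) = 0.64747 + 0.054052 = 0.70152.
⟨E⟩ = Σ Eᵢ gᵢe^(−Eᵢ/kT) / Z = (20.3·0.64747 + 201·0.054052) / 0.70152 = 34.2 meV.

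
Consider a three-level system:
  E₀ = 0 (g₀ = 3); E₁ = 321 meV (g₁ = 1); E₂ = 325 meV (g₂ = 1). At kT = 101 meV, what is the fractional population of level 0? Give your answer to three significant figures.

Eᵢ/kT = 0, 3.1782, 3.2178.
Z = Σ gᵢe^(−Eᵢ/kT) = 3·e^(−0) + 1·e^(−3.1782) + 1·e^(−3.2178) = 3.0000 + 0.041661 + 0.040043 = 3.0817.
P₀ = g₀ e^(−E₀/kT) / Z = 3.0000/3.0817 = 0.973.

0.973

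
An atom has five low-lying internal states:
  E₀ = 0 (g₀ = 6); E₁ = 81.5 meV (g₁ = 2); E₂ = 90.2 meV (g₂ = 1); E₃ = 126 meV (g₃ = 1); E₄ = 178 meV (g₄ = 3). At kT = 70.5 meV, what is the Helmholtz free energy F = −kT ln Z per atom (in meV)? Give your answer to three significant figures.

Eᵢ/kT = 0, 1.1560, 1.2794, 1.7872, 2.5248.
Z = Σ gᵢe^(−Eᵢ/kT) = 6·e^(−0) + 2·e^(−1.1560) + 1·e^(−1.2794) + 1·e^(−1.7872) + 3·e^(−2.5248) = 6.0000 + 0.62949 + 0.27820 + 0.16743 + 0.24022 = 7.3153.
F = −kT ln Z = −70.5 × ln(7.3153) = −70.5 × 1.9900 = -140 meV.

-140 meV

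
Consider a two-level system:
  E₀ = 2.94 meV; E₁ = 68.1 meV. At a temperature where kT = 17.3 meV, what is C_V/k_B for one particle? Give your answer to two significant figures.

Eᵢ/kT = 0.1699, 3.936.
Z = Σ e^(−Eᵢ/kT) = e^(−0.1699) + e^(−3.936) = 0.8437 + 0.01953 = 0.8632.
⟨E⟩ = 4.414 meV, ⟨E²⟩ = 113.4 meV².
C_V/k_B = (⟨E²⟩ − ⟨E⟩²)/(kT)² = (113.4 − 19.48)/299.3 = 0.31.

0.31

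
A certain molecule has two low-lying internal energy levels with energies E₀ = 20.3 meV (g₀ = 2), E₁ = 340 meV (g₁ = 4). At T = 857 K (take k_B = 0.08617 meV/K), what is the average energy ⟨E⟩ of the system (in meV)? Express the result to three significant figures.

k_BT = 0.08617 × 857 K = 73.848 meV.
Eᵢ/kT = 0.27489, 4.6041.
Z = Σ gᵢe^(−Eᵢ/kT) = 2·e^(−0.27489) + 4·e^(−4.6041) = 1.5193 + 0.040043 = 1.5593.
⟨E⟩ = Σ Eᵢ gᵢe^(−Eᵢ/kT) / Z = (20.3·1.5193 + 340·0.040043) / 1.5593 = 28.5 meV.

28.5 meV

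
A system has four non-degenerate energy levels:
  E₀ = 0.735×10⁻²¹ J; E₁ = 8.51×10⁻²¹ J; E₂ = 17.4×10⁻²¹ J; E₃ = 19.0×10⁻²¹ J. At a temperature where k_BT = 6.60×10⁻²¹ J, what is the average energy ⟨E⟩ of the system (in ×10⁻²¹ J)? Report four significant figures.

4.096 ×10⁻²¹ J

Eᵢ/kT = 0.111364, 1.28939, 2.63636, 2.87879.
Z = Σ e^(−Eᵢ/kT) = e^(−0.111364) + e^(−1.28939) + e^(−2.63636) + e^(−2.87879) = 0.894613 + 0.275439 + 0.0716215 + 0.0562027 = 1.29788.
⟨E⟩ = Σ Eᵢ e^(−Eᵢ/kT) / Z = (0.735·0.894613 + 8.51·0.275439 + 17.4·0.0716215 + 19.0·0.0562027) / 1.29788 = 4.096 ×10⁻²¹ J.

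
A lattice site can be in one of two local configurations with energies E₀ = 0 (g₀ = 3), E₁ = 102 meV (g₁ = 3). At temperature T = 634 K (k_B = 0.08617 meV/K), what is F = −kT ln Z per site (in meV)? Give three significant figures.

k_BT = 0.08617 × 634 K = 54.632 meV.
Eᵢ/kT = 0, 1.8670.
Z = Σ gᵢe^(−Eᵢ/kT) = 3·e^(−0) + 3·e^(−1.8670) = 3.0000 + 0.46376 = 3.4638.
F = −kT ln Z = −54.632 × ln(3.4638) = −54.632 × 1.2424 = -67.9 meV.

-67.9 meV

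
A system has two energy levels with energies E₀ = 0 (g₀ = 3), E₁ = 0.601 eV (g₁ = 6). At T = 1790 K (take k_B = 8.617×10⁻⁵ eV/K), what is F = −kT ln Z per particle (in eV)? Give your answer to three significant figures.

-0.176 eV

k_BT = 8.617×10⁻⁵ × 1790 K = 0.15424 eV.
Eᵢ/kT = 0, 3.8965.
Z = Σ gᵢe^(−Eᵢ/kT) = 3·e^(−0) + 6·e^(−3.8965) = 3.0000 + 0.12188 = 3.1219.
F = −kT ln Z = −0.15424 × ln(3.1219) = −0.15424 × 1.1384 = -0.176 eV.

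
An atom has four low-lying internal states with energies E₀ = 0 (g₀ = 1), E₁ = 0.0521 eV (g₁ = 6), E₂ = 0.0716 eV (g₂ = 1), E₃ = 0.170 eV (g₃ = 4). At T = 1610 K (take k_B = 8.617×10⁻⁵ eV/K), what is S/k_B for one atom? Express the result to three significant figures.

k_BT = 8.617×10⁻⁵ × 1610 K = 0.13873 eV.
Eᵢ/kT = 0, 0.37555, 0.51611, 1.2254.
Z = Σ gᵢe^(−Eᵢ/kT) = 1·e^(−0) + 6·e^(−0.37555) + 1·e^(−0.51611) + 4·e^(−1.2254) = 1.0000 + 4.1215 + 0.59684 + 1.1746 = 6.8929.
⟨E⟩ = Σ EᵢPᵢ = 0.066321 eV.
S/k_B = ln Z + ⟨E⟩/kT = ln(6.8929) + 0.066321/0.13873 = 1.9305 + 0.47806 = 2.41.

2.41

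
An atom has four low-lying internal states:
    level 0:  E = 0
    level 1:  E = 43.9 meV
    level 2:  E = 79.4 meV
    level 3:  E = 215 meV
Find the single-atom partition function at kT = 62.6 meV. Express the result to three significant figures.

Eᵢ/kT = 0, 0.70128, 1.2684, 3.4345.
Z = Σ e^(−Eᵢ/kT) = e^(−0) + e^(−0.70128) + e^(−1.2684) + e^(−3.4345) = 1.0000 + 0.49595 + 0.28128 + 0.032242 = 1.8095.

Z = 1.81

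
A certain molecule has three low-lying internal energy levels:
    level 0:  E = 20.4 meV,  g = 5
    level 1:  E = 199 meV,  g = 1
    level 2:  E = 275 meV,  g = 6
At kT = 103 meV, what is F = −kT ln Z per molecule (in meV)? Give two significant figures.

-160 meV

Eᵢ/kT = 0.1981, 1.932, 2.670.
Z = Σ gᵢe^(−Eᵢ/kT) = 5·e^(−0.1981) + 1·e^(−1.932) + 6·e^(−2.670) = 4.101 + 0.1449 + 0.4155 = 4.661.
F = −kT ln Z = −103 × ln(4.661) = −103 × 1.539 = -160 meV.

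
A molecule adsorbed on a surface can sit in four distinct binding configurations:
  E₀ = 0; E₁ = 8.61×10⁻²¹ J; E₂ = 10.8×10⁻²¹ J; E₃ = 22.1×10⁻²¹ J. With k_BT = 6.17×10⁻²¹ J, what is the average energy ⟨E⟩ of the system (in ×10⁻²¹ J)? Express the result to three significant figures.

3.19 ×10⁻²¹ J

Eᵢ/kT = 0, 1.3955, 1.7504, 3.5818.
Z = Σ e^(−Eᵢ/kT) = e^(−0) + e^(−1.3955) + e^(−1.7504) + e^(−3.5818) = 1.0000 + 0.24771 + 0.17370 + 0.027826 = 1.4492.
⟨E⟩ = Σ Eᵢ e^(−Eᵢ/kT) / Z = (0·1.0000 + 8.61·0.24771 + 10.8·0.17370 + 22.1·0.027826) / 1.4492 = 3.19 ×10⁻²¹ J.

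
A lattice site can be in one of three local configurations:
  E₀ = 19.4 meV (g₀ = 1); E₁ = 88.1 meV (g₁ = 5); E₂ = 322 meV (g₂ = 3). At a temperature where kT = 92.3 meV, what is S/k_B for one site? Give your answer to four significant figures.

Eᵢ/kT = 0.210184, 0.954496, 3.48862.
Z = Σ gᵢe^(−Eᵢ/kT) = 1·e^(−0.210184) + 5·e^(−0.954496) + 3·e^(−3.48862) = 0.810435 + 1.92503 + 0.0916290 = 2.82709.
⟨E⟩ = Σ EᵢPᵢ = 75.9870 meV.
S/k_B = ln Z + ⟨E⟩/kT = ln(2.82709) + 75.9870/92.3 = 1.03925 + 0.823261 = 1.863.

1.863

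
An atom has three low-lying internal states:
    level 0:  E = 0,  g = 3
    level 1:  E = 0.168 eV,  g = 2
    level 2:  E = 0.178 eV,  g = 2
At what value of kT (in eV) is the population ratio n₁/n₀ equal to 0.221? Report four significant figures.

0.1522 eV

n₁/n₀ = (g₁/g₀) exp[−(E₁−E₀)/kT] = 0.221.
⇒ (E₁−E₀)/kT = ln((2/3)/0.221) = ln(3.01659) = 1.10413.
kT = 0.168 eV / 1.10413 = 0.1522 eV.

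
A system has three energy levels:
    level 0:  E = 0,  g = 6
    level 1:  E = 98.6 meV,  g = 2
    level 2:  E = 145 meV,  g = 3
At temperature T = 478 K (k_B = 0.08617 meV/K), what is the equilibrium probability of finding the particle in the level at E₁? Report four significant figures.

0.02911

k_BT = 0.08617 × 478 K = 41.1893 meV.
Eᵢ/kT = 0, 2.39383, 3.52033.
Z = Σ gᵢe^(−Eᵢ/kT) = 6·e^(−0) + 2·e^(−2.39383) + 3·e^(−3.52033) = 6.00000 + 0.182559 + 0.0887690 = 6.27133.
P₁ = g₁ e^(−E₁/kT) / Z = 0.182559/6.27133 = 0.02911.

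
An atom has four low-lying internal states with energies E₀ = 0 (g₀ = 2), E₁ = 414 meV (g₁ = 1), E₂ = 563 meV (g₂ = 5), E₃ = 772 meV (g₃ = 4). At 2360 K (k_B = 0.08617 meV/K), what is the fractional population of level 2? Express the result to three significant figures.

k_BT = 0.08617 × 2360 K = 203.36 meV.
Eᵢ/kT = 0, 2.0358, 2.7685, 3.7962.
Z = Σ gᵢe^(−Eᵢ/kT) = 2·e^(−0) + 1·e^(−2.0358) + 5·e^(−2.7685) + 4·e^(−3.7962) = 2.0000 + 0.13058 + 0.31378 + 0.089824 = 2.5342.
P₂ = g₂ e^(−E₂/kT) / Z = 0.31378/2.5342 = 0.124.

0.124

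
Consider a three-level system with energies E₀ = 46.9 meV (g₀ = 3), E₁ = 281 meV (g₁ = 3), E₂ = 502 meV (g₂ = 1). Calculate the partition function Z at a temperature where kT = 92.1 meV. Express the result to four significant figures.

Z = 1.949

Eᵢ/kT = 0.509229, 3.05103, 5.45060.
Z = Σ gᵢe^(−Eᵢ/kT) = 3·e^(−0.509229) + 3·e^(−3.05103) + 1·e^(−5.45060) = 1.80288 + 0.141931 + 0.00429373 = 1.94910.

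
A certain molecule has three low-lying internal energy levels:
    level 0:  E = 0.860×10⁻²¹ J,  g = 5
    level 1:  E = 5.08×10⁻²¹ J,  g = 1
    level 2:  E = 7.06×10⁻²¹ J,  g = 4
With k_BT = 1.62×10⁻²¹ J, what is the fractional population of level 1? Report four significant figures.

Eᵢ/kT = 0.530864, 3.13580, 4.35802.
Z = Σ gᵢe^(−Eᵢ/kT) = 5·e^(−0.530864) + 1·e^(−3.13580) + 4·e^(−4.35802) = 2.94048 + 0.0434650 + 0.0512149 = 3.03516.
P₁ = g₁ e^(−E₁/kT) / Z = 0.0434650/3.03516 = 0.01432.

0.01432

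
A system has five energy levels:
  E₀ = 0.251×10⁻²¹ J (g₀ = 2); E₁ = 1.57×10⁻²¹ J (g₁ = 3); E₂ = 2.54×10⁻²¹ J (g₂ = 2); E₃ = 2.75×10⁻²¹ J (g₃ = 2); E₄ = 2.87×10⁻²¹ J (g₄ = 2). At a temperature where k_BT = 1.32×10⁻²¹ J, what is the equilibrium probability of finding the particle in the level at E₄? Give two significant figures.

0.068

Eᵢ/kT = 0.1902, 1.189, 1.924, 2.083, 2.174.
Z = Σ gᵢe^(−Eᵢ/kT) = 2·e^(−0.1902) + 3·e^(−1.189) + 2·e^(−1.924) + 2·e^(−2.083) + 2·e^(−2.174) = 1.654 + 0.9136 + 0.2920 + 0.2491 + 0.2274 = 3.336.
P₄ = g₄ e^(−E₄/kT) / Z = 0.2274/3.336 = 0.068.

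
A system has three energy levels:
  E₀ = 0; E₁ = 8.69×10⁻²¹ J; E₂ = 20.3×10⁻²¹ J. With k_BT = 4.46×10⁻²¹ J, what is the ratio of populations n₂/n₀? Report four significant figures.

n₂/n₀ = exp[−(E₂−E₀)/kT] = exp(−(20.3 ×10⁻²¹ J)/(4.46 ×10⁻²¹ J)) = exp(-4.55157) = 0.01055.

0.01055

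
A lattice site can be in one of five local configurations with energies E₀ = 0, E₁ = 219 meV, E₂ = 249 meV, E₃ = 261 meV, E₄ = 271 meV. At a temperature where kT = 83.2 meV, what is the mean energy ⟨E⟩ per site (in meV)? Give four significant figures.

Eᵢ/kT = 0, 2.63221, 2.99279, 3.13702, 3.25721.
Z = Σ e^(−Eᵢ/kT) = e^(−0) + e^(−2.63221) + e^(−2.99279) + e^(−3.13702) + e^(−3.25721) = 1.00000 + 0.0719193 + 0.0501473 + 0.0434120 + 0.0384957 = 1.20397.
⟨E⟩ = Σ Eᵢ e^(−Eᵢ/kT) / Z = (0·1.00000 + 219·0.0719193 + 249·0.0501473 + 261·0.0434120 + 271·0.0384957) / 1.20397 = 41.53 meV.

41.53 meV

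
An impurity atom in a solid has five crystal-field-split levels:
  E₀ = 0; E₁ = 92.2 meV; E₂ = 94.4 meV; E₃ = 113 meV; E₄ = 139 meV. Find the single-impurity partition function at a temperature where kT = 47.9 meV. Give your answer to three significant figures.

Z = 1.43

Eᵢ/kT = 0, 1.9248, 1.9708, 2.3591, 2.9019.
Z = Σ e^(−Eᵢ/kT) = e^(−0) + e^(−1.9248) + e^(−1.9708) + e^(−2.3591) + e^(−2.9019) = 1.0000 + 0.14590 + 0.13935 + 0.094505 + 0.054919 = 1.4347.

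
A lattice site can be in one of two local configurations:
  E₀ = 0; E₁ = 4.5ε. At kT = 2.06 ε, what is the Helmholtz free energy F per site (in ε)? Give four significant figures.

Eᵢ/kT = 0, 2.18447.
Z = Σ e^(−Eᵢ/kT) = e^(−0) + e^(−2.18447) = 1.00000 + 0.112537 = 1.11254.
F = −kT ln Z = −2.06 × ln(1.11254) = −2.06 × 0.106646 = -0.2197 ε.

-0.2197 ε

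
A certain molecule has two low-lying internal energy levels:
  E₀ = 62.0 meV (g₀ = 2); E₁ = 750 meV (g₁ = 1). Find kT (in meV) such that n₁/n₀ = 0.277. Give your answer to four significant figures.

n₁/n₀ = (g₁/g₀) exp[−(E₁−E₀)/kT] = 0.277.
⇒ (E₁−E₀)/kT = ln((1/2)/0.277) = ln(1.80505) = 0.590588.
kT = 688.0 meV / 0.590588 = 1165 meV.

1165 meV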